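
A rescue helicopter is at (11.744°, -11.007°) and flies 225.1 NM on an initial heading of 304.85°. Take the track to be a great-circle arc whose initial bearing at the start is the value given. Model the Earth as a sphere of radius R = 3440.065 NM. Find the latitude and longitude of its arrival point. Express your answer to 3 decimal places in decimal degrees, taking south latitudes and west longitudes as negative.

latitude 13.868°, longitude -14.175°

Angular distance δ = d/R = 225.1 / 3440.065 = 0.065435 rad.
Converting: φ₁ = 0.204971 rad, θ = 5.320636 rad.
sin φ₂ = sin φ₁ cos δ + cos φ₁ sin δ cos θ = (0.203539)(0.997860) + (0.979067)(0.065388)(0.571430) = 0.239686
φ₂ = asin(0.239686) = 0.242043 rad = 13.868°.
Δλ = atan2( sin θ sin δ cos φ₁ , cos δ − sin φ₁ sin φ₂ ) = atan2(-0.052538, 0.949074) = -0.055300 rad = -3.168°.
Hence λ₂ = -11.007° + -3.168° = -14.175°.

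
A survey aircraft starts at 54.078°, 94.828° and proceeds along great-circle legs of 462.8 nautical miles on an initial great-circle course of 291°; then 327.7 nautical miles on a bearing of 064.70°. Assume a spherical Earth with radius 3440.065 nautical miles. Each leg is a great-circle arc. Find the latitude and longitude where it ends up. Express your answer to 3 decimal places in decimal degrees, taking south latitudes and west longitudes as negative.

latitude 58.164°, longitude 91.212°

Apply the spherical direct solution leg by leg, carrying full precision between legs.
Leg 1: from (54.078°, 94.828°), δ = 462.8/3440.065 = 0.134532 rad, θ = 291° → φ = 56.171°, λ = 81.830°.
Leg 2: from (56.171°, 81.830°), δ = 327.7/3440.065 = 0.095260 rad, θ = 64.7° → φ = 58.164°, λ = 91.212°.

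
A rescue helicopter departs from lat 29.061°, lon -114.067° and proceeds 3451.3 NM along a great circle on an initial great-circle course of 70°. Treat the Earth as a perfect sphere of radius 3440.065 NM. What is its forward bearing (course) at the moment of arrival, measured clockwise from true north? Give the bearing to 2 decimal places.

Central angle δ = d/R = 1.003266 rad.
With φ₁ = 29.061° = 0.507210 rad and θ = 70° = 1.221730 rad:
Applying the spherical law of cosines for sides, sin φ₂ = sin φ₁ cos δ + cos φ₁ sin δ cos θ = 0.513204, so φ₂ = 30.877°.
Then Δλ = atan2(0.692620, 0.288268) = 1.176404 rad, from sin θ sin δ cos φ₁ over cos δ − sin φ₁ sin φ₂.
Hence λ₂ = -114.067° + 67.403° = -46.664°.
The forward bearing on arrival equals the back-azimuth from the destination plus 180°.
Back-azimuth from P₂ (30.88°, -46.66°) to P₁ (29.06°, -114.07°), with Δλ' = λ₁ − λ₂ = -67.40°: atan2( sin Δλ' cos φ₁ , cos φ₂ sin φ₁ − sin φ₂ cos φ₁ cos Δλ' ) = 286.86°.
Final bearing = (286.86° + 180°) mod 360° = 106.86°.

final bearing 106.86°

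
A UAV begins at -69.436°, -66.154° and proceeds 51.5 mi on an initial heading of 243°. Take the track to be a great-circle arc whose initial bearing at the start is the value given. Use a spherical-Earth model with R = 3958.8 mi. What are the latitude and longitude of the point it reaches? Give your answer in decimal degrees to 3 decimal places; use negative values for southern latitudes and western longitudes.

latitude -69.764°, longitude -68.074°

The arc subtends δ = 51.5/3958.8 = 0.013009 rad at the centre.
With φ₁ = -69.436° = -1.211887 rad and θ = 243° = 4.241150 rad:
sin φ₂ = sin φ₁ cos δ + cos φ₁ sin δ cos θ = (-0.936280)(0.999915) + (0.351253)(0.013009)(-0.453990) = -0.938276
φ₂ = asin(-0.938276) = -1.217611 rad = -69.764°.
Then Δλ = atan2(-0.004071, 0.121426) = -0.033516 rad, from sin θ sin δ cos φ₁ over cos δ − sin φ₁ sin φ₂.
Hence λ₂ = -66.154° + -1.920° = -68.074°.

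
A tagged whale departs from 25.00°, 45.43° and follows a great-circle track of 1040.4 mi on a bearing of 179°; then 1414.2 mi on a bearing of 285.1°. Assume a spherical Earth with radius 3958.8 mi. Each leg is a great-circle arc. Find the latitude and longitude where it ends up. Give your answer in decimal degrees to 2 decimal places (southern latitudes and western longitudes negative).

latitude 14.57°, longitude 25.28°

Apply the spherical direct solution leg by leg, carrying full precision between legs.
Leg 1: from (25.00°, 45.43°), δ = 1040.4/3958.8 = 0.262807 rad, θ = 179° → φ = 9.94°, λ = 45.69°.
Leg 2: from (9.94°, 45.69°), δ = 1414.2/3958.8 = 0.357229 rad, θ = 285.1° → φ = 14.57°, λ = 25.28°.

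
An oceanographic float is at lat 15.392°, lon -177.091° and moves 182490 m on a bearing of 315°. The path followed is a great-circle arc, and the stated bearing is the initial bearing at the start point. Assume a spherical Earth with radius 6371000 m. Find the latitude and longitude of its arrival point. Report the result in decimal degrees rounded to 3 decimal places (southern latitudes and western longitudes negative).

latitude 16.549°, longitude -178.302°

Angular distance δ = d/R = 182490 / 6371000 = 0.028644 rad.
Converting: φ₁ = 0.268641 rad, θ = 5.497787 rad.
Destination latitude: φ₂ = arcsin( sin φ₁ cos δ + cos φ₁ sin δ cos θ ) = arcsin(0.284838) = 16.549°.
Then Δλ = atan2(-0.019525, 0.923988) = -0.021128 rad, from sin θ sin δ cos φ₁ over cos δ − sin φ₁ sin φ₂.
Hence λ₂ = -177.091° + -1.211° = -178.302°.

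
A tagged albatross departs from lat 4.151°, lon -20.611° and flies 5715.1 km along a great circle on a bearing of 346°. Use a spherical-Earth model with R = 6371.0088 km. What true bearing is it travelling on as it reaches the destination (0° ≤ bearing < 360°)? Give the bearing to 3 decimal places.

final bearing 336.206°

The arc subtends δ = 5715.1/6371.0088 = 0.897048 rad at the centre.
With φ₁ = 4.151° = 0.072449 rad and θ = 346° = 6.038839 rad:
Destination latitude: φ₂ = arcsin( sin φ₁ cos δ + cos φ₁ sin δ cos θ ) = arcsin(0.801448) = 53.269°.
Δλ = atan2( sin θ sin δ cos φ₁ , cos δ − sin φ₁ sin φ₂ ) = atan2(-0.188563, 0.565907) = -0.321635 rad = -18.428°.
Hence λ₂ = -20.611° + -18.428° = -39.039°.
The forward bearing on arrival equals the back-azimuth from the destination plus 180°.
Back-azimuth from P₂ (53.269°, -39.039°) to P₁ (4.151°, -20.611°), with Δλ' = λ₁ − λ₂ = 18.428°: atan2( sin Δλ' cos φ₁ , cos φ₂ sin φ₁ − sin φ₂ cos φ₁ cos Δλ' ) = 156.206°.
Final bearing = (156.206° + 180°) mod 360° = 336.206°.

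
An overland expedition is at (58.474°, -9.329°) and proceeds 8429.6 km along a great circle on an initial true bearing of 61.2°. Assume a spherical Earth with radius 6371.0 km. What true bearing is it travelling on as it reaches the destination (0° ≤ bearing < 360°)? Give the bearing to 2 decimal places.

The arc subtends δ = 8429.6/6371 = 1.323120 rad at the centre.
With φ₁ = 58.474° = 1.020564 rad and θ = 61.2° = 1.068142 rad:
Destination latitude: φ₂ = arcsin( sin φ₁ cos δ + cos φ₁ sin δ cos θ ) = arcsin(0.453183) = 26.948°.
For the longitude increment, Δλ = atan2( sin θ sin δ cos φ₁, cos δ − sin φ₁ sin φ₂ ) = atan2(0.444226, -0.141143) = 107.627°.
λ₂ = λ₁ + Δλ = 98.298°.
The forward bearing on arrival equals the back-azimuth from the destination plus 180°.
Back-azimuth from P₂ (26.95°, 98.30°) to P₁ (58.47°, -9.33°), with Δλ' = λ₁ − λ₂ = -107.63°: atan2( sin Δλ' cos φ₁ , cos φ₂ sin φ₁ − sin φ₂ cos φ₁ cos Δλ' ) = 329.07°.
Final bearing = (329.07° + 180°) mod 360° = 149.07°.

final bearing 149.07°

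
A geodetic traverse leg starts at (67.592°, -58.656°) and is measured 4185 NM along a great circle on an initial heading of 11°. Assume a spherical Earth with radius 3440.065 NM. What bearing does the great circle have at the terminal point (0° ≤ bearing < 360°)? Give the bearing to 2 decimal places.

The arc subtends δ = 4185/3440.065 = 1.216547 rad at the centre.
Converting: φ₁ = 1.179703 rad, θ = 0.191986 rad.
sin φ₂ = sin φ₁ cos δ + cos φ₁ sin δ cos θ = (0.924493)(0.346887) + (0.381199)(0.937907)(0.981627) = 0.671655
φ₂ = asin(0.671655) = 0.736440 rad = 42.195°.
Δλ = atan2( sin θ sin δ cos φ₁ , cos δ − sin φ₁ sin φ₂ ) = atan2(0.068220, -0.274054) = 2.897622 rad = 166.022°.
λ₂ = λ₁ + Δλ = 107.366°.
The forward bearing on arrival equals the back-azimuth from the destination plus 180°.
Back-azimuth from P₂ (42.19°, 107.37°) to P₁ (67.59°, -58.66°), with Δλ' = λ₁ − λ₂ = -166.02°: atan2( sin Δλ' cos φ₁ , cos φ₂ sin φ₁ − sin φ₂ cos φ₁ cos Δλ' ) = 354.37°.
Final bearing = (354.37° + 180°) mod 360° = 174.37°.

final bearing 174.37°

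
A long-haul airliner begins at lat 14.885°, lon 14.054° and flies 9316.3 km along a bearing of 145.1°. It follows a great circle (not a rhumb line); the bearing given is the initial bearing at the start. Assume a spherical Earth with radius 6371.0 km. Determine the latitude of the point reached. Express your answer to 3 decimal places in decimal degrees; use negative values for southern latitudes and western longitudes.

latitude -49.478°

The arc subtends δ = 9316.3/6371 = 1.462298 rad at the centre.
With φ₁ = 14.885° = 0.259792 rad and θ = 145.1° = 2.532473 rad:
Destination latitude: φ₂ = arcsin( sin φ₁ cos δ + cos φ₁ sin δ cos θ ) = arcsin(-0.760153) = -49.478°.
For the longitude increment, Δλ = atan2( sin θ sin δ cos φ₁, cos δ − sin φ₁ sin φ₂ ) = atan2(0.549695, 0.303554) = 61.092°.
λ₂ = 14.054° + 61.092° = 75.146°.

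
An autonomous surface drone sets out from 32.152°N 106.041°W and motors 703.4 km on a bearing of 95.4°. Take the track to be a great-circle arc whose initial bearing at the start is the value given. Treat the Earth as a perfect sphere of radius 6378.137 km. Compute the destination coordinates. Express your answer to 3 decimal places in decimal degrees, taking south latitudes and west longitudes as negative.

The arc subtends δ = 703.4/6378.137 = 0.110283 rad at the centre.
With φ₁ = 32.152° = 0.561158 rad and θ = 95.4° = 1.665044 rad:
sin φ₂ = sin φ₁ cos δ + cos φ₁ sin δ cos θ = (0.532167)(0.993925) + (0.846639)(0.110060)(-0.094108) = 0.520165
φ₂ = asin(0.520165) = 0.547044 rad = 31.343°.
Then Δλ = atan2(0.092767, 0.717110) = 0.128648 rad, from sin θ sin δ cos φ₁ over cos δ − sin φ₁ sin φ₂.
λ₂ = -106.041° + 7.371° = -98.670°.

latitude 31.343°, longitude -98.670°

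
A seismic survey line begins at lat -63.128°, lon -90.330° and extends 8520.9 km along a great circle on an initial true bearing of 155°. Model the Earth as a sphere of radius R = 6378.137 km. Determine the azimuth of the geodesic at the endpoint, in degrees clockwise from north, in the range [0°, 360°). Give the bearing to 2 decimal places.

final bearing 13.89°

Central angle δ = d/R = 1.335954 rad.
Converting: φ₁ = -1.101791 rad, θ = 2.705260 rad.
Destination latitude: φ₂ = arcsin( sin φ₁ cos δ + cos φ₁ sin δ cos θ ) = arcsin(-0.605969) = -37.299°.
Then Δλ = atan2(0.185780, -0.307846) = 2.598617 rad, from sin θ sin δ cos φ₁ over cos δ − sin φ₁ sin φ₂.
Hence λ₂ = -90.330° + 148.890° = 58.560°.
The forward bearing on arrival equals the back-azimuth from the destination plus 180°.
Back-azimuth from P₂ (-37.30°, 58.56°) to P₁ (-63.13°, -90.33°), with Δλ' = λ₁ − λ₂ = -148.89°: atan2( sin Δλ' cos φ₁ , cos φ₂ sin φ₁ − sin φ₂ cos φ₁ cos Δλ' ) = 193.89°.
Final bearing = (193.89° + 180°) mod 360° = 13.89°.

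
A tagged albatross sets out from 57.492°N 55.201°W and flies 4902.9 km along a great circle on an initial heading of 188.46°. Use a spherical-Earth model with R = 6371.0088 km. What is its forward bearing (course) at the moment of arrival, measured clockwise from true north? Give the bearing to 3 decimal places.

δ = 4902.9/6371.0088 = 0.769564 rad (44.0928°).
Start latitude φ₁ = 1.003425 rad; initial bearing θ = 3.289248 rad.
Applying the spherical law of cosines for sides, sin φ₂ = sin φ₁ cos δ + cos φ₁ sin δ cos θ = 0.235804, so φ₂ = 13.639°.
Δλ = atan2( sin θ sin δ cos φ₁ , cos δ − sin φ₁ sin φ₂ ) = atan2(-0.055015, 0.519357) = -0.105535 rad = -6.047°.
Hence λ₂ = -55.201° + -6.047° = -61.248°.
The forward bearing on arrival equals the back-azimuth from the destination plus 180°.
Back-azimuth from P₂ (13.639°, -61.248°) to P₁ (57.492°, -55.201°), with Δλ' = λ₁ − λ₂ = 6.047°: atan2( sin Δλ' cos φ₁ , cos φ₂ sin φ₁ − sin φ₂ cos φ₁ cos Δλ' ) = 4.667°.
Final bearing = (4.667° + 180°) mod 360° = 184.667°.

final bearing 184.667°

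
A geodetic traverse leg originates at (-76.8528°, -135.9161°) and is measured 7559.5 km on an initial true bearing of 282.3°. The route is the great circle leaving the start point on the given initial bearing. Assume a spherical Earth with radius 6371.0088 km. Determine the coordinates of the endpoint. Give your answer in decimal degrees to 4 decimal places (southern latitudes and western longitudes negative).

latitude -18.6700°, longitude 151.1217°

Central angle δ = d/R = 1.186547 rad.
Converting: φ₁ = -1.341334 rad, θ = 4.927064 rad.
Destination latitude: φ₂ = arcsin( sin φ₁ cos δ + cos φ₁ sin δ cos θ ) = arcsin(-0.320117) = -18.6700°.
Then Δλ = atan2(-0.206027, 0.063137) = -1.273431 rad, from sin θ sin δ cos φ₁ over cos δ − sin φ₁ sin φ₂.
λ₂ = -135.9161° + -72.9622° = -208.8783°, normalized to (−180°, 180°] → 151.1217°.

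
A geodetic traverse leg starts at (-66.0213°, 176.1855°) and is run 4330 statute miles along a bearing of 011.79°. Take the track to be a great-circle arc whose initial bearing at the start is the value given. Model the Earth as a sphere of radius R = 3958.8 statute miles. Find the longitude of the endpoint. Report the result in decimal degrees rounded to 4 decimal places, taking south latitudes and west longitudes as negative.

longitude -173.3333°

Central angle δ = d/R = 1.093766 rad.
With φ₁ = -66.0213° = -1.152289 rad and θ = 11.79° = 0.205774 rad:
Applying the spherical law of cosines for sides, sin φ₂ = sin φ₁ cos δ + cos φ₁ sin δ cos θ = -0.066106, so φ₂ = -3.7904°.
Δλ = atan2( sin θ sin δ cos φ₁ , cos δ − sin φ₁ sin φ₂ ) = atan2(0.073767, 0.398742) = 0.182931 rad = 10.4812°.
λ₂ = 176.1855° + 10.4812° = 186.6667°, normalized to (−180°, 180°] → -173.3333°.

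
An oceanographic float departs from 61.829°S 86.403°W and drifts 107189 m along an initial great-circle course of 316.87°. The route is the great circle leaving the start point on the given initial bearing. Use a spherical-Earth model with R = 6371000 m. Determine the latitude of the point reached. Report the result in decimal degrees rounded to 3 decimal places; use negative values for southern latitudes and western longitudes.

latitude -61.119°

δ = 107189/6371000 = 0.016825 rad (0.9640°).
With φ₁ = -61.829° = -1.079120 rad and θ = 316.87° = 5.530425 rad:
Applying the spherical law of cosines for sides, sin φ₂ = sin φ₁ cos δ + cos φ₁ sin δ cos θ = -0.875621, so φ₂ = -61.119°.
For the longitude increment, Δλ = atan2( sin θ sin δ cos φ₁, cos δ − sin φ₁ sin φ₂ ) = atan2(-0.005430, 0.227961) = -1.365°.
λ₂ = λ₁ + Δλ = -87.768°.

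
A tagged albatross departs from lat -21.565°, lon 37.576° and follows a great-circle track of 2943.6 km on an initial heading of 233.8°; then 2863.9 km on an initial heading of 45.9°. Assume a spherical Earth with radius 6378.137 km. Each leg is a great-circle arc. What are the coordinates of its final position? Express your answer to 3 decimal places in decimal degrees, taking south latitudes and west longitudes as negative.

Apply the spherical direct solution leg by leg, carrying full precision between legs.
Leg 1: from (-21.565°, 37.576°), δ = 2943.6/6378.137 = 0.461514 rad, θ = 233.8° → φ = -35.008°, λ = 11.554°.
Leg 2: from (-35.008°, 11.554°), δ = 2863.9/6378.137 = 0.449018 rad, θ = 45.9° → φ = -15.628°, λ = 30.440°.

latitude -15.628°, longitude 30.440°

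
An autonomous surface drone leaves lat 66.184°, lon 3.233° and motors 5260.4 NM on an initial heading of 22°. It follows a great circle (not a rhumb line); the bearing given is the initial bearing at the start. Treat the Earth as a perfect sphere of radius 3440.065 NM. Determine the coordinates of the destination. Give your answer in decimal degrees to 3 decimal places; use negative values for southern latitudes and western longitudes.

latitude 24.340°, longitude 158.978°

The arc subtends δ = 5260.4/3440.065 = 1.529157 rad at the centre.
With φ₁ = 66.184° = 1.155129 rad and θ = 22° = 0.383972 rad:
Destination latitude: φ₂ = arcsin( sin φ₁ cos δ + cos φ₁ sin δ cos θ ) = arcsin(0.412156) = 24.340°.
For the longitude increment, Δλ = atan2( sin θ sin δ cos φ₁, cos δ − sin φ₁ sin φ₂ ) = atan2(0.151135, -0.335432) = 155.745°.
Hence λ₂ = 3.233° + 155.745° = 158.978°.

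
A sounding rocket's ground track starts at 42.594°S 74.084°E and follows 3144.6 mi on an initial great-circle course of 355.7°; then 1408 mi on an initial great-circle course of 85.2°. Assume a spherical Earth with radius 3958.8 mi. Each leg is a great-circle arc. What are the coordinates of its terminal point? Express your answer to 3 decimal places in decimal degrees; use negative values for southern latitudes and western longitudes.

latitude 4.326°, longitude 91.378°

Apply the spherical direct solution leg by leg, carrying full precision between legs.
Leg 1: from (-42.594°, 74.084°), δ = 3144.6/3958.8 = 0.794332 rad, θ = 355.7° → φ = 2.833°, λ = 71.014°.
Leg 2: from (2.833°, 71.014°), δ = 1408/3958.8 = 0.355663 rad, θ = 85.2° → φ = 4.326°, λ = 91.378°.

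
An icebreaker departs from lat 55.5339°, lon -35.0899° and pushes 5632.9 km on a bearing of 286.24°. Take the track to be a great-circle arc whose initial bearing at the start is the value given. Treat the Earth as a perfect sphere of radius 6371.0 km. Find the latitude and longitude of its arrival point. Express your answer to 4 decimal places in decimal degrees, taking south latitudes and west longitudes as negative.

δ = 5632.9/6371 = 0.884147 rad (50.6579°).
With φ₁ = 55.5339° = 0.969249 rad and θ = 286.24° = 4.995830 rad:
sin φ₂ = sin φ₁ cos δ + cos φ₁ sin δ cos θ = (0.824461)(0.633949) + (0.565919)(0.773374)(0.279661) = 0.645065
φ₂ = asin(0.645065) = 0.701109 rad = 40.1706°.
Δλ = atan2( sin θ sin δ cos φ₁ , cos δ − sin φ₁ sin φ₂ ) = atan2(-0.420203, 0.102118) = -1.332397 rad = -76.3407°.
λ₂ = -35.0899° + -76.3407° = -111.4306°.

latitude 40.1706°, longitude -111.4306°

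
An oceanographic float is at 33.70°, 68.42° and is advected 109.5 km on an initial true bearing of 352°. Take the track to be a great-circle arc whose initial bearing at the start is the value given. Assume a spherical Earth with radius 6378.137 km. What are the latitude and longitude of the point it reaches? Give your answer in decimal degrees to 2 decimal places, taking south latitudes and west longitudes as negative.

δ = 109.5/6378.137 = 0.017168 rad (0.9837°).
Converting: φ₁ = 0.588176 rad, θ = 6.143559 rad.
Destination latitude: φ₂ = arcsin( sin φ₁ cos δ + cos φ₁ sin δ cos θ ) = arcsin(0.568906) = 34.67°.
Then Δλ = atan2(-0.001988, 0.684198) = -0.002905 rad, from sin θ sin δ cos φ₁ over cos δ − sin φ₁ sin φ₂.
λ₂ = 68.42° + -0.17° = 68.25°.

latitude 34.67°, longitude 68.25°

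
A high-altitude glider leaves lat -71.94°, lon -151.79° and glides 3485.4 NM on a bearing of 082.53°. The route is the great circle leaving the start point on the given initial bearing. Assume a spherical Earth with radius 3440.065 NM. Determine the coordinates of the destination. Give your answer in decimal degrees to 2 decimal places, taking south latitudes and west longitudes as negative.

Central angle δ = d/R = 1.013179 rad.
Start latitude φ₁ = -1.255590 rad; initial bearing θ = 1.440420 rad.
Destination latitude: φ₂ = arcsin( sin φ₁ cos δ + cos φ₁ sin δ cos θ ) = arcsin(-0.468897) = -27.96°.
Then Δλ = atan2(0.260819, 0.083371) = 1.261411 rad, from sin θ sin δ cos φ₁ over cos δ − sin φ₁ sin φ₂.
Hence λ₂ = -151.79° + 72.27° = -79.52°.

latitude -27.96°, longitude -79.52°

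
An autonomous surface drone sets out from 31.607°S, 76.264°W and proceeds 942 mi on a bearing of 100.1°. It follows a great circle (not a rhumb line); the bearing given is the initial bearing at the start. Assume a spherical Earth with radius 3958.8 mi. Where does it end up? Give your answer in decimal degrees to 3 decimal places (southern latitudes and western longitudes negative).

The arc subtends δ = 942/3958.8 = 0.237951 rad at the centre.
Converting: φ₁ = -0.551646 rad, θ = 1.747075 rad.
Destination latitude: φ₂ = arcsin( sin φ₁ cos δ + cos φ₁ sin δ cos θ ) = arcsin(-0.544527) = -32.992°.
For the longitude increment, Δλ = atan2( sin θ sin δ cos φ₁, cos δ − sin φ₁ sin φ₂ ) = atan2(0.197636, 0.686442) = 16.062°.
λ₂ = -76.264° + 16.062° = -60.202°.

latitude -32.992°, longitude -60.202°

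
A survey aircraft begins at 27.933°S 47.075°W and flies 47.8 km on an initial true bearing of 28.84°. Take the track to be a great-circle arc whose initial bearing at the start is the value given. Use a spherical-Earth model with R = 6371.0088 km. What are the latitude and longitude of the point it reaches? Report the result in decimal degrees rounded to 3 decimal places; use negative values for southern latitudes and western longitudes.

Central angle δ = d/R = 0.007503 rad.
Converting: φ₁ = -0.487523 rad, θ = 0.503353 rad.
sin φ₂ = sin φ₁ cos δ + cos φ₁ sin δ cos θ = (-0.468439)(0.999972) + (0.883496)(0.007503)(0.875970) = -0.462619
φ₂ = asin(-0.462619) = -0.480947 rad = -27.556°.
Then Δλ = atan2(0.003197, 0.783263) = 0.004082 rad, from sin θ sin δ cos φ₁ over cos δ − sin φ₁ sin φ₂.
λ₂ = λ₁ + Δλ = -46.841°.

latitude -27.556°, longitude -46.841°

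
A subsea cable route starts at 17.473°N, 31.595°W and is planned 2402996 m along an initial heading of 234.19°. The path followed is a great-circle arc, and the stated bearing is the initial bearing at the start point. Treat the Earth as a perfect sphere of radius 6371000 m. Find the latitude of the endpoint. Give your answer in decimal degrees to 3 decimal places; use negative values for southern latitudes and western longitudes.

latitude 4.221°

The arc subtends δ = 2402996/6371000 = 0.377177 rad at the centre.
Start latitude φ₁ = 0.304961 rad; initial bearing θ = 4.087387 rad.
Destination latitude: φ₂ = arcsin( sin φ₁ cos δ + cos φ₁ sin δ cos θ ) = arcsin(0.073603) = 4.221°.
Then Δλ = atan2(-0.284894, 0.907608) = -0.304156 rad, from sin θ sin δ cos φ₁ over cos δ − sin φ₁ sin φ₂.
λ₂ = λ₁ + Δλ = -49.022°.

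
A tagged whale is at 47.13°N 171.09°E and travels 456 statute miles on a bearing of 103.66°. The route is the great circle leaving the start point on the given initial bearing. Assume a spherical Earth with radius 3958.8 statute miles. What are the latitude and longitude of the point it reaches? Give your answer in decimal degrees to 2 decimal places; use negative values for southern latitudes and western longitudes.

latitude 45.20°, longitude -179.79°

Angular distance δ = d/R = 456 / 3958.8 = 0.115186 rad.
With φ₁ = 47.13° = 0.822574 rad and θ = 103.66° = 1.809208 rad:
Applying the spherical law of cosines for sides, sin φ₂ = sin φ₁ cos δ + cos φ₁ sin δ cos θ = 0.709577, so φ₂ = 45.20°.
For the longitude increment, Δλ = atan2( sin θ sin δ cos φ₁, cos δ − sin φ₁ sin φ₂ ) = atan2(0.075981, 0.473325) = 9.12°.
λ₂ = 171.09° + 9.12° = 180.21°, normalized to (−180°, 180°] → -179.79°.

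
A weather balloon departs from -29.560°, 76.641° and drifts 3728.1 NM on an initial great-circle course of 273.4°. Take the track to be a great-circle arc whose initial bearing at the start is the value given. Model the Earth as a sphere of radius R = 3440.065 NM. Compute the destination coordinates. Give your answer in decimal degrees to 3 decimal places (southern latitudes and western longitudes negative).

latitude -10.679°, longitude 12.783°

Angular distance δ = d/R = 3728.1 / 3440.065 = 1.083730 rad.
Start latitude φ₁ = -0.515919 rad; initial bearing θ = 4.771730 rad.
Applying the spherical law of cosines for sides, sin φ₂ = sin φ₁ cos δ + cos φ₁ sin δ cos θ = -0.185310, so φ₂ = -10.679°.
Δλ = atan2( sin θ sin δ cos φ₁ , cos δ − sin φ₁ sin φ₂ ) = atan2(-0.767332, 0.376616) = -1.114526 rad = -63.858°.
λ₂ = λ₁ + Δλ = 12.783°.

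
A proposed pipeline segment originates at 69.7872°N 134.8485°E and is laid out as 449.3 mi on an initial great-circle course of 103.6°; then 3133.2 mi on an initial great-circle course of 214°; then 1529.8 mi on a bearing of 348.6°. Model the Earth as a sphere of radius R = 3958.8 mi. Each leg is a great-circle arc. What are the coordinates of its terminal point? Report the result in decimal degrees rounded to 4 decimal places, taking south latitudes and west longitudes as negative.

Apply the spherical direct solution leg by leg, carrying full precision between legs.
Leg 1: from (69.7872°, 134.8485°), δ = 449.3/3958.8 = 0.113494 rad, θ = 103.6° → φ = 67.3951°, λ = 151.4896°.
Leg 2: from (67.3951°, 151.4896°), δ = 3133.2/3958.8 = 0.791452 rad, θ = 214° → φ = 24.9694°, λ = 125.4616°.
Leg 3: from (24.9694°, 125.4616°), δ = 1529.8/3958.8 = 0.386430 rad, θ = 348.6° → φ = 46.5458°, λ = 119.2436°.

latitude 46.5458°, longitude 119.2436°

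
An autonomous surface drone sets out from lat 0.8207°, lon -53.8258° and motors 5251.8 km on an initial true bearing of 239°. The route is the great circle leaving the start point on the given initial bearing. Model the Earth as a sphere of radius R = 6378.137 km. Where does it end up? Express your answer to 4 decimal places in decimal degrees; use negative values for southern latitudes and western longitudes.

Central angle δ = d/R = 0.823407 rad.
Converting: φ₁ = 0.014324 rad, θ = 4.171337 rad.
Applying the spherical law of cosines for sides, sin φ₂ = sin φ₁ cos δ + cos φ₁ sin δ cos θ = -0.367988, so φ₂ = -21.5916°.
For the longitude increment, Δλ = atan2( sin θ sin δ cos φ₁, cos δ − sin φ₁ sin φ₂ ) = atan2(-0.628638, 0.684997) = -42.5433°.
λ₂ = -53.8258° + -42.5433° = -96.3691°.

latitude -21.5916°, longitude -96.3691°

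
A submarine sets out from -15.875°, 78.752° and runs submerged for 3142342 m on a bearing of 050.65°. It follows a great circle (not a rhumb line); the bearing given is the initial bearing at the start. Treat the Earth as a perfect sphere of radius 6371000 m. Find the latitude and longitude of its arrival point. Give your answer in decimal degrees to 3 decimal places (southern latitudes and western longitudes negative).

latitude 2.741°, longitude 100.255°

Angular distance δ = d/R = 3142342 / 6371000 = 0.493226 rad.
Converting: φ₁ = -0.277071 rad, θ = 0.884009 rad.
Destination latitude: φ₂ = arcsin( sin φ₁ cos δ + cos φ₁ sin δ cos θ ) = arcsin(0.047820) = 2.741°.
Δλ = atan2( sin θ sin δ cos φ₁ , cos δ − sin φ₁ sin φ₂ ) = atan2(0.352164, 0.893891) = 0.375295 rad = 21.503°.
λ₂ = λ₁ + Δλ = 100.255°.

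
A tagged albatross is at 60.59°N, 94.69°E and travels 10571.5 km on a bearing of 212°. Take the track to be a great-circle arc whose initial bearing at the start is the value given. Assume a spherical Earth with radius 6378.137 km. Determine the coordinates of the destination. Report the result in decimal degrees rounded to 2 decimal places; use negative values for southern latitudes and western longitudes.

latitude -29.36°, longitude 57.41°

δ = 10571.5/6378.137 = 1.657459 rad (94.9654°).
Start latitude φ₁ = 1.057495 rad; initial bearing θ = 3.700098 rad.
Destination latitude: φ₂ = arcsin( sin φ₁ cos δ + cos φ₁ sin δ cos θ ) = arcsin(-0.490276) = -29.36°.
Δλ = atan2( sin θ sin δ cos φ₁ , cos δ − sin φ₁ sin φ₂ ) = atan2(-0.259243, 0.340539) = -0.650677 rad = -37.28°.
Hence λ₂ = 94.69° + -37.28° = 57.41°.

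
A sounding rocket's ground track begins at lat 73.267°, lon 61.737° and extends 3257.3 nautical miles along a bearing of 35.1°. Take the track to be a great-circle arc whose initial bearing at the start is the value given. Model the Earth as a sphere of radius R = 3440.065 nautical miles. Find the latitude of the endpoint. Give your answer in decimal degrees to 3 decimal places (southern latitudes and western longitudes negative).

The arc subtends δ = 3257.3/3440.065 = 0.946872 rad at the centre.
Converting: φ₁ = 1.278750 rad, θ = 0.612611 rad.
Applying the spherical law of cosines for sides, sin φ₂ = sin φ₁ cos δ + cos φ₁ sin δ cos θ = 0.750662, so φ₂ = 48.648°.
For the longitude increment, Δλ = atan2( sin θ sin δ cos φ₁, cos δ − sin φ₁ sin φ₂ ) = atan2(0.134360, -0.134651) = 135.062°.
λ₂ = 61.737° + 135.062° = 196.799°, normalized to (−180°, 180°] → -163.201°.

latitude 48.648°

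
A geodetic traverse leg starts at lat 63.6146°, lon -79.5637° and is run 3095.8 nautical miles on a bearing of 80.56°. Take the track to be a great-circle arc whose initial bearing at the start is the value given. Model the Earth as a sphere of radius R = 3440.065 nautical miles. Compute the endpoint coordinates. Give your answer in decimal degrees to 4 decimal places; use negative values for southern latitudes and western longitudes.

Central angle δ = d/R = 0.899925 rad.
Converting: φ₁ = 1.110284 rad, θ = 1.406037 rad.
Destination latitude: φ₂ = arcsin( sin φ₁ cos δ + cos φ₁ sin δ cos θ ) = arcsin(0.613999) = 37.8792°.
Then Δλ = atan2(0.343381, 0.071633) = 1.365135 rad, from sin θ sin δ cos φ₁ over cos δ − sin φ₁ sin φ₂.
λ₂ = -79.5637° + 78.2165° = -1.3472°.

latitude 37.8792°, longitude -1.3472°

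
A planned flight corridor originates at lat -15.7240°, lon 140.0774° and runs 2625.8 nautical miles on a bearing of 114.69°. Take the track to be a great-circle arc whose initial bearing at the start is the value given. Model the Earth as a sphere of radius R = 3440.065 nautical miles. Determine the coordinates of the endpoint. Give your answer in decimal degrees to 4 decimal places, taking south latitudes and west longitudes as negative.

latitude -28.2797°, longitude -174.4235°

Angular distance δ = d/R = 2625.8 / 3440.065 = 0.763300 rad.
Converting: φ₁ = -0.274436 rad, θ = 2.001718 rad.
Destination latitude: φ₂ = arcsin( sin φ₁ cos δ + cos φ₁ sin δ cos θ ) = arcsin(-0.473776) = -28.2797°.
Then Δλ = atan2(0.604606, 0.594164) = 0.794108 rad, from sin θ sin δ cos φ₁ over cos δ − sin φ₁ sin φ₂.
λ₂ = 140.0774° + 45.4991° = 185.5765°, normalized to (−180°, 180°] → -174.4235°.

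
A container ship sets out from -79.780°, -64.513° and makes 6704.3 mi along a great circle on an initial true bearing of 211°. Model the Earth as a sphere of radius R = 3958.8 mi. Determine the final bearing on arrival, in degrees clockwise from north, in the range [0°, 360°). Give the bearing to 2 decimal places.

δ = 6704.3/3958.8 = 1.693518 rad (97.0314°).
Converting: φ₁ = -1.392424 rad, θ = 3.682645 rad.
sin φ₂ = sin φ₁ cos δ + cos φ₁ sin δ cos θ = (-0.984134)(-0.122414) + (0.177428)(0.992479)(-0.857167) = -0.030470
φ₂ = asin(-0.030470) = -0.030475 rad = -1.746°.
Then Δλ = atan2(-0.090695, -0.152401) = -2.604777 rad, from sin θ sin δ cos φ₁ over cos δ − sin φ₁ sin φ₂.
λ₂ = -64.513° + -149.243° = -213.756°, normalized to (−180°, 180°] → 146.244°.
The forward bearing on arrival equals the back-azimuth from the destination plus 180°.
Back-azimuth from P₂ (-1.75°, 146.24°) to P₁ (-79.78°, -64.51°), with Δλ' = λ₁ − λ₂ = -210.76°: atan2( sin Δλ' cos φ₁ , cos φ₂ sin φ₁ − sin φ₂ cos φ₁ cos Δλ' ) = 174.75°.
Final bearing = (174.75° + 180°) mod 360° = 354.75°.

final bearing 354.75°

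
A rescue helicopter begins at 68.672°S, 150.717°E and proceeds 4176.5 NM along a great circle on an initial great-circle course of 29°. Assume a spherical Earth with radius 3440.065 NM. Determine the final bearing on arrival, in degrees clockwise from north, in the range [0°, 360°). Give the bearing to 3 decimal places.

final bearing 10.160°

Central angle δ = d/R = 1.214076 rad.
With φ₁ = -68.672° = -1.198553 rad and θ = 29° = 0.506145 rad:
Applying the spherical law of cosines for sides, sin φ₂ = sin φ₁ cos δ + cos φ₁ sin δ cos θ = -0.027208, so φ₂ = -1.559°.
Then Δλ = atan2(0.165228, 0.323858) = 0.471763 rad, from sin θ sin δ cos φ₁ over cos δ − sin φ₁ sin φ₂.
Hence λ₂ = 150.717° + 27.030° = 177.747°.
The forward bearing on arrival equals the back-azimuth from the destination plus 180°.
Back-azimuth from P₂ (-1.559°, 177.747°) to P₁ (-68.672°, 150.717°), with Δλ' = λ₁ − λ₂ = -27.030°: atan2( sin Δλ' cos φ₁ , cos φ₂ sin φ₁ − sin φ₂ cos φ₁ cos Δλ' ) = 190.160°.
Final bearing = (190.160° + 180°) mod 360° = 10.160°.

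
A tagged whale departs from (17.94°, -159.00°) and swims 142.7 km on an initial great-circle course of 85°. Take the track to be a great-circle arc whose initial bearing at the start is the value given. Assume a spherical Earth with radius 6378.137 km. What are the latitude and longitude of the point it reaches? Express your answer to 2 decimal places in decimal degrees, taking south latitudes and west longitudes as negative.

δ = 142.7/6378.137 = 0.022373 rad (1.2819°).
Start latitude φ₁ = 0.313112 rad; initial bearing θ = 1.483530 rad.
Destination latitude: φ₂ = arcsin( sin φ₁ cos δ + cos φ₁ sin δ cos θ ) = arcsin(0.309799) = 18.05°.
For the longitude increment, Δλ = atan2( sin θ sin δ cos φ₁, cos δ − sin φ₁ sin φ₂ ) = atan2(0.021203, 0.904325) = 1.34°.
λ₂ = -159.00° + 1.34° = -157.66°.

latitude 18.05°, longitude -157.66°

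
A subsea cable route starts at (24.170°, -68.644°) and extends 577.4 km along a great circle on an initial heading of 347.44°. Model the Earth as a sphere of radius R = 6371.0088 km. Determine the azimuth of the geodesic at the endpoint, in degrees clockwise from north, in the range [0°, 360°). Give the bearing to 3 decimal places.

The arc subtends δ = 577.4/6371.0088 = 0.090629 rad at the centre.
Converting: φ₁ = 0.421846 rad, θ = 6.063972 rad.
Applying the spherical law of cosines for sides, sin φ₂ = sin φ₁ cos δ + cos φ₁ sin δ cos θ = 0.488360, so φ₂ = 29.233°.
For the longitude increment, Δλ = atan2( sin θ sin δ cos φ₁, cos δ − sin φ₁ sin φ₂ ) = atan2(-0.017956, 0.795939) = -1.292°.
λ₂ = λ₁ + Δλ = -69.936°.
The forward bearing on arrival equals the back-azimuth from the destination plus 180°.
Back-azimuth from P₂ (29.233°, -69.936°) to P₁ (24.170°, -68.644°), with Δλ' = λ₁ − λ₂ = 1.292°: atan2( sin Δλ' cos φ₁ , cos φ₂ sin φ₁ − sin φ₂ cos φ₁ cos Δλ' ) = 166.859°.
Final bearing = (166.859° + 180°) mod 360° = 346.859°.

final bearing 346.859°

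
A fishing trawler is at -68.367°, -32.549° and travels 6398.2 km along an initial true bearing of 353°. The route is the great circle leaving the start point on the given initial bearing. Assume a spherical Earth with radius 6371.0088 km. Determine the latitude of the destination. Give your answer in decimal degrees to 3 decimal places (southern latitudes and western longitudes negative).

The arc subtends δ = 6398.2/6371.0088 = 1.004268 rad at the centre.
With φ₁ = -68.367° = -1.193229 rad and θ = 353° = 6.161012 rad:
sin φ₂ = sin φ₁ cos δ + cos φ₁ sin δ cos θ = (-0.929564)(0.536706) + (0.368660)(0.843769)(0.992546) = -0.190157
φ₂ = asin(-0.190157) = -0.191322 rad = -10.962°.
Then Δλ = atan2(-0.037909, 0.359943) = -0.104933 rad, from sin θ sin δ cos φ₁ over cos δ − sin φ₁ sin φ₂.
λ₂ = -32.549° + -6.012° = -38.561°.

latitude -10.962°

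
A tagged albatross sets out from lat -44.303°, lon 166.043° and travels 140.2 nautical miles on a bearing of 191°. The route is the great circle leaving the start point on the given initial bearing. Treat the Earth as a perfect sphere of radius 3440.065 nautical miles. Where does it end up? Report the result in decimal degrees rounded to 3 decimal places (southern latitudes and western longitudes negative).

latitude -46.593°, longitude 165.395°

Central angle δ = d/R = 0.040755 rad.
Start latitude φ₁ = -0.773233 rad; initial bearing θ = 3.333579 rad.
Destination latitude: φ₂ = arcsin( sin φ₁ cos δ + cos φ₁ sin δ cos θ ) = arcsin(-0.726496) = -46.593°.
Δλ = atan2( sin θ sin δ cos φ₁ , cos δ − sin φ₁ sin φ₂ ) = atan2(-0.005564, 0.491747) = -0.011314 rad = -0.648°.
Hence λ₂ = 166.043° + -0.648° = 165.395°.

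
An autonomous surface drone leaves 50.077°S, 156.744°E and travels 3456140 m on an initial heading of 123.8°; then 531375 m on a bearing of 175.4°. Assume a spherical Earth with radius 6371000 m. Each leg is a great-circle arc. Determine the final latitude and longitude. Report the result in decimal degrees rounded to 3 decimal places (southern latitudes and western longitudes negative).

Apply the spherical direct solution leg by leg, carrying full precision between legs.
Leg 1: from (-50.077°, 156.744°), δ = 3456140/6371000 = 0.542480 rad, θ = 123.8° → φ = -57.258°, λ = -150.771°.
Leg 2: from (-57.258°, -150.771°), δ = 531375/6371000 = 0.083405 rad, θ = 175.4° → φ = -62.019°, λ = -149.955°.

latitude -62.019°, longitude -149.955°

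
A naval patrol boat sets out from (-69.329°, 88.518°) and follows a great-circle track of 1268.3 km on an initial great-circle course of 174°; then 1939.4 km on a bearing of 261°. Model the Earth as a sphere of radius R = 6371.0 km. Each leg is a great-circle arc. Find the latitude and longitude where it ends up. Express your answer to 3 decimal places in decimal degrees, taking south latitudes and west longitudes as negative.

latitude -71.599°, longitude 26.098°

Apply the spherical direct solution leg by leg, carrying full precision between legs.
Leg 1: from (-69.329°, 88.518°), δ = 1268.3/6371 = 0.199074 rad, θ = 174° → φ = -80.600°, λ = 95.789°.
Leg 2: from (-80.600°, 95.789°), δ = 1939.4/6371 = 0.304411 rad, θ = 261° → φ = -71.599°, λ = 26.098°.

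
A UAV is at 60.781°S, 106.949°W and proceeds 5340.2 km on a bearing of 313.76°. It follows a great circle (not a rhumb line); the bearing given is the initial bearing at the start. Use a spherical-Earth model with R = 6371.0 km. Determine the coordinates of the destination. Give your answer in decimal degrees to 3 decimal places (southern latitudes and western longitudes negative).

latitude -19.433°, longitude -141.656°

Central angle δ = d/R = 0.838204 rad.
Converting: φ₁ = -1.060829 rad, θ = 5.476145 rad.
Destination latitude: φ₂ = arcsin( sin φ₁ cos δ + cos φ₁ sin δ cos θ ) = arcsin(-0.332697) = -19.433°.
For the longitude increment, Δλ = atan2( sin θ sin δ cos φ₁, cos δ − sin φ₁ sin φ₂ ) = atan2(-0.262110, 0.378434) = -34.707°.
Hence λ₂ = -106.949° + -34.707° = -141.656°.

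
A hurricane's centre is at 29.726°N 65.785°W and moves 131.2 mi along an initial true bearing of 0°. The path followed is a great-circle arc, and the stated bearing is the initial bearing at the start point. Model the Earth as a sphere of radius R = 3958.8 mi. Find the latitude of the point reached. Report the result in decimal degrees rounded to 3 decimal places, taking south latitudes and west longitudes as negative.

latitude 31.625°

Central angle δ = d/R = 0.033141 rad.
Converting: φ₁ = 0.518817 rad, θ = 0.000000 rad.
Applying the spherical law of cosines for sides, sin φ₂ = sin φ₁ cos δ + cos φ₁ sin δ cos θ = 0.524355, so φ₂ = 31.625°.
For the longitude increment, Δλ = atan2( sin θ sin δ cos φ₁, cos δ − sin φ₁ sin φ₂ ) = atan2(0.000000, 0.739448) = 0.000°.
Hence λ₂ = -65.785° + 0.000° = -65.785°.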